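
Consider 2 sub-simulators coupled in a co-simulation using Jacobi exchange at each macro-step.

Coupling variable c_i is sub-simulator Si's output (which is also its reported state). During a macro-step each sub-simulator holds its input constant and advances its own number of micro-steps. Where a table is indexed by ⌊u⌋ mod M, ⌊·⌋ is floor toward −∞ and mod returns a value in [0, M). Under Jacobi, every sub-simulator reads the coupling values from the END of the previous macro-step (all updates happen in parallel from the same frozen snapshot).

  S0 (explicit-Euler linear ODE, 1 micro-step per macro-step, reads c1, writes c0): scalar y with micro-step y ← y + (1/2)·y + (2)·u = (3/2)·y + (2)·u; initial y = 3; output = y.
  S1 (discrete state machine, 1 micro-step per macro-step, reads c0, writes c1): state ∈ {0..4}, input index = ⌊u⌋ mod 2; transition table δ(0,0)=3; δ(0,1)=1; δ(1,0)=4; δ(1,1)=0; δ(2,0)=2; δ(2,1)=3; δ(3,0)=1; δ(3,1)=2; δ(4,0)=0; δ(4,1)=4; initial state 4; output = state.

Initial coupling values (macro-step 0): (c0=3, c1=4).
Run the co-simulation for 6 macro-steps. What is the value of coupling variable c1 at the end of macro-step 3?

macro 1: S0 reads c1=4 → after 1×micro: 25/2; S1 reads c0=3 → after 1×micro: 4 ⇒ (c0=25/2, c1=4)
macro 2: S0 reads c1=4 → after 1×micro: 107/4; S1 reads c0=25/2 → after 1×micro: 0 ⇒ (c0=107/4, c1=0)
macro 3: S0 reads c1=0 → after 1×micro: 321/8; S1 reads c0=107/4 → after 1×micro: 3 ⇒ (c0=321/8, c1=3)
macro 4: S0 reads c1=3 → after 1×micro: 1059/16; S1 reads c0=321/8 → after 1×micro: 1 ⇒ (c0=1059/16, c1=1)
macro 5: S0 reads c1=1 → after 1×micro: 3241/32; S1 reads c0=1059/16 → after 1×micro: 4 ⇒ (c0=3241/32, c1=4)
macro 6: S0 reads c1=4 → after 1×micro: 10235/64; S1 reads c0=3241/32 → after 1×micro: 4 ⇒ (c0=10235/64, c1=4)

c1 at macro-step 3 = 3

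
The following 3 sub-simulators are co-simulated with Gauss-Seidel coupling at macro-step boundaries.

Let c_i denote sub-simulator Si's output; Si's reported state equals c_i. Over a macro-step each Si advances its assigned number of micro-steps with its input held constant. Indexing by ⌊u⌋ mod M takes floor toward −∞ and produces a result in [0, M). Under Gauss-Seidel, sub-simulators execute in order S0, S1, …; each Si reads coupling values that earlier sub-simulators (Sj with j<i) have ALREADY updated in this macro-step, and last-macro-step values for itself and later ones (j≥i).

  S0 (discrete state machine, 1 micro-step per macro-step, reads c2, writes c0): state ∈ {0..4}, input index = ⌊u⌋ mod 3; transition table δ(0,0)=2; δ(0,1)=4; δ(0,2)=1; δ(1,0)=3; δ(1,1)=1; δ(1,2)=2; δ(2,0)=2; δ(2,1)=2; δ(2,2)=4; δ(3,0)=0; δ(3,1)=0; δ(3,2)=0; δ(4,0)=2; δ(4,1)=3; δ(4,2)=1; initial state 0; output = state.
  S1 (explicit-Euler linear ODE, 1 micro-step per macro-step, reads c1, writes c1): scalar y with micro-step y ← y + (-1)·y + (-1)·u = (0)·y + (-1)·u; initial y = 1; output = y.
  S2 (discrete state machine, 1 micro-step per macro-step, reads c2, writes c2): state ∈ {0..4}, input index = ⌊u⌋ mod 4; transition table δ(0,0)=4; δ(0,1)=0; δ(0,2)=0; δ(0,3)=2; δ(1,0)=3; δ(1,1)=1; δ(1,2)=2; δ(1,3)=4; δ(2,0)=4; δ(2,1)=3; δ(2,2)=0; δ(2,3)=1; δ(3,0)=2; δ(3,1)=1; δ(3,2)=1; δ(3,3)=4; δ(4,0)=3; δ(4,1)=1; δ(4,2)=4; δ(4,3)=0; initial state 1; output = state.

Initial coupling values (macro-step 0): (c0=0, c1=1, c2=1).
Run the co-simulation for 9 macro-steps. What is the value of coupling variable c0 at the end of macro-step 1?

c0 at macro-step 1 = 4

macro 1: S0 reads c2=1 → after 1×micro: 4; S1 reads c1=1 → after 1×micro: -1; S2 reads c2=1 → after 1×micro: 1 ⇒ (c0=4, c1=-1, c2=1)
macro 2: S0 reads c2=1 → after 1×micro: 3; S1 reads c1=-1 → after 1×micro: 1; S2 reads c2=1 → after 1×micro: 1 ⇒ (c0=3, c1=1, c2=1)
macro 3: S0 reads c2=1 → after 1×micro: 0; S1 reads c1=1 → after 1×micro: -1; S2 reads c2=1 → after 1×micro: 1 ⇒ (c0=0, c1=-1, c2=1)
macro 4: S0 reads c2=1 → after 1×micro: 4; S1 reads c1=-1 → after 1×micro: 1; S2 reads c2=1 → after 1×micro: 1 ⇒ (c0=4, c1=1, c2=1)
macro 5: S0 reads c2=1 → after 1×micro: 3; S1 reads c1=1 → after 1×micro: -1; S2 reads c2=1 → after 1×micro: 1 ⇒ (c0=3, c1=-1, c2=1)
macro 6: S0 reads c2=1 → after 1×micro: 0; S1 reads c1=-1 → after 1×micro: 1; S2 reads c2=1 → after 1×micro: 1 ⇒ (c0=0, c1=1, c2=1)
macro 7: S0 reads c2=1 → after 1×micro: 4; S1 reads c1=1 → after 1×micro: -1; S2 reads c2=1 → after 1×micro: 1 ⇒ (c0=4, c1=-1, c2=1)
macro 8: S0 reads c2=1 → after 1×micro: 3; S1 reads c1=-1 → after 1×micro: 1; S2 reads c2=1 → after 1×micro: 1 ⇒ (c0=3, c1=1, c2=1)
macro 9: S0 reads c2=1 → after 1×micro: 0; S1 reads c1=1 → after 1×micro: -1; S2 reads c2=1 → after 1×micro: 1 ⇒ (c0=0, c1=-1, c2=1)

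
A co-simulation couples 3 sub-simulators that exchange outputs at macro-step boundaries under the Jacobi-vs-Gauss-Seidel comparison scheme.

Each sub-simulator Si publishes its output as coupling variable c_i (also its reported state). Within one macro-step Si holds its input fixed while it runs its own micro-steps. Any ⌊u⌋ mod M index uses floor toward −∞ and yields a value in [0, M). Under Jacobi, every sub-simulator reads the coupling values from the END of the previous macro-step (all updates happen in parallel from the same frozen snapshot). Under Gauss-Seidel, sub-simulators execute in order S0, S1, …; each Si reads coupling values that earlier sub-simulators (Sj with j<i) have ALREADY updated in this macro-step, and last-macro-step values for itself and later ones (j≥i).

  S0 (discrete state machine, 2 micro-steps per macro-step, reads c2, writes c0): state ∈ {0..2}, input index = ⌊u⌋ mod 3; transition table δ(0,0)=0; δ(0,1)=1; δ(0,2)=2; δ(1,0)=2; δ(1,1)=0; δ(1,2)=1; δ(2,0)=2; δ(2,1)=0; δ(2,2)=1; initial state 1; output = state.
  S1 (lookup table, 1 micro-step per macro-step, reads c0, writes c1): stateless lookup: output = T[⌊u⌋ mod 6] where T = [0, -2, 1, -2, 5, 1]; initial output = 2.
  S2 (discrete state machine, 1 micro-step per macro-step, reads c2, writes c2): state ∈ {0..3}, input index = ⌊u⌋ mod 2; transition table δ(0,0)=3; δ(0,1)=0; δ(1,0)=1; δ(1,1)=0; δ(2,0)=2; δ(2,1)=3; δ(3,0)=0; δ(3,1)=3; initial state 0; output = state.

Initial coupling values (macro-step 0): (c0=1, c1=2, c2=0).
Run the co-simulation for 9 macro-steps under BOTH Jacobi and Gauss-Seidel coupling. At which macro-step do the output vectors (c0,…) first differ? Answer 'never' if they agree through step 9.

first divergence at macro-step: 1

[Jacobi] macro 1: S0 reads c2=0 → after 2×micro: 2; S1 reads c0=1 → after 1×micro: -2; S2 reads c2=0 → after 1×micro: 3 ⇒ (c0=2, c1=-2, c2=3)
[Jacobi] macro 2: S0 reads c2=3 → after 2×micro: 2; S1 reads c0=2 → after 1×micro: 1; S2 reads c2=3 → after 1×micro: 3 ⇒ (c0=2, c1=1, c2=3)
[Jacobi] macro 3: S0 reads c2=3 → after 2×micro: 2; S1 reads c0=2 → after 1×micro: 1; S2 reads c2=3 → after 1×micro: 3 ⇒ (c0=2, c1=1, c2=3)
[Jacobi] macro 4: S0 reads c2=3 → after 2×micro: 2; S1 reads c0=2 → after 1×micro: 1; S2 reads c2=3 → after 1×micro: 3 ⇒ (c0=2, c1=1, c2=3)
[Jacobi] macro 5: S0 reads c2=3 → after 2×micro: 2; S1 reads c0=2 → after 1×micro: 1; S2 reads c2=3 → after 1×micro: 3 ⇒ (c0=2, c1=1, c2=3)
[Jacobi] macro 6: S0 reads c2=3 → after 2×micro: 2; S1 reads c0=2 → after 1×micro: 1; S2 reads c2=3 → after 1×micro: 3 ⇒ (c0=2, c1=1, c2=3)
[Jacobi] macro 7: S0 reads c2=3 → after 2×micro: 2; S1 reads c0=2 → after 1×micro: 1; S2 reads c2=3 → after 1×micro: 3 ⇒ (c0=2, c1=1, c2=3)
[Jacobi] macro 8: S0 reads c2=3 → after 2×micro: 2; S1 reads c0=2 → after 1×micro: 1; S2 reads c2=3 → after 1×micro: 3 ⇒ (c0=2, c1=1, c2=3)
[Jacobi] macro 9: S0 reads c2=3 → after 2×micro: 2; S1 reads c0=2 → after 1×micro: 1; S2 reads c2=3 → after 1×micro: 3 ⇒ (c0=2, c1=1, c2=3)
[Gauss-Seidel] macro 1: S0 reads c2=0 → after 2×micro: 2; S1 reads c0=2 → after 1×micro: 1; S2 reads c2=0 → after 1×micro: 3 ⇒ (c0=2, c1=1, c2=3)
[Gauss-Seidel] macro 2: S0 reads c2=3 → after 2×micro: 2; S1 reads c0=2 → after 1×micro: 1; S2 reads c2=3 → after 1×micro: 3 ⇒ (c0=2, c1=1, c2=3)
[Gauss-Seidel] macro 3: S0 reads c2=3 → after 2×micro: 2; S1 reads c0=2 → after 1×micro: 1; S2 reads c2=3 → after 1×micro: 3 ⇒ (c0=2, c1=1, c2=3)
[Gauss-Seidel] macro 4: S0 reads c2=3 → after 2×micro: 2; S1 reads c0=2 → after 1×micro: 1; S2 reads c2=3 → after 1×micro: 3 ⇒ (c0=2, c1=1, c2=3)
[Gauss-Seidel] macro 5: S0 reads c2=3 → after 2×micro: 2; S1 reads c0=2 → after 1×micro: 1; S2 reads c2=3 → after 1×micro: 3 ⇒ (c0=2, c1=1, c2=3)
[Gauss-Seidel] macro 6: S0 reads c2=3 → after 2×micro: 2; S1 reads c0=2 → after 1×micro: 1; S2 reads c2=3 → after 1×micro: 3 ⇒ (c0=2, c1=1, c2=3)
[Gauss-Seidel] macro 7: S0 reads c2=3 → after 2×micro: 2; S1 reads c0=2 → after 1×micro: 1; S2 reads c2=3 → after 1×micro: 3 ⇒ (c0=2, c1=1, c2=3)
[Gauss-Seidel] macro 8: S0 reads c2=3 → after 2×micro: 2; S1 reads c0=2 → after 1×micro: 1; S2 reads c2=3 → after 1×micro: 3 ⇒ (c0=2, c1=1, c2=3)
[Gauss-Seidel] macro 9: S0 reads c2=3 → after 2×micro: 2; S1 reads c0=2 → after 1×micro: 1; S2 reads c2=3 → after 1×micro: 3 ⇒ (c0=2, c1=1, c2=3)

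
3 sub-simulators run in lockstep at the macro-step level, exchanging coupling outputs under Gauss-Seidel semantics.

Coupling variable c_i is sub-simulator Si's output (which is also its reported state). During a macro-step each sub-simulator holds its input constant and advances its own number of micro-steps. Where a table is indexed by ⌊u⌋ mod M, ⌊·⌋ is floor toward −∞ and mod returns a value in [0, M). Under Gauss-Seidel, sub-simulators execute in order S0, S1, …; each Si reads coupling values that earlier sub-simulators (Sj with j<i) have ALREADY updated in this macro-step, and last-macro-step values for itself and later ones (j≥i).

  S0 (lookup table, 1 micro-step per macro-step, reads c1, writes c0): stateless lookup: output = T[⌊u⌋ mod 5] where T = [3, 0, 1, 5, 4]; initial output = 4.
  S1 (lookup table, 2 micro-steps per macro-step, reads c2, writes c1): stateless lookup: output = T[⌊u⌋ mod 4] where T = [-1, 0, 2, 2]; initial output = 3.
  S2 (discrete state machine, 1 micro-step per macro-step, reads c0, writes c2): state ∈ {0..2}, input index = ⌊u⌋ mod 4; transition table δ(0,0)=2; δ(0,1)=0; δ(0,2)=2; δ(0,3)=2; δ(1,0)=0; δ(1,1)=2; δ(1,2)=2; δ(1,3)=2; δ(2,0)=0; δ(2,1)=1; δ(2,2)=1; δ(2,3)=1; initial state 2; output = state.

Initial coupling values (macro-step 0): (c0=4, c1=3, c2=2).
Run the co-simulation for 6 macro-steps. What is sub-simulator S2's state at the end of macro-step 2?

S2 state at macro-step 2 = 2

macro 1: S0 reads c1=3 → after 1×micro: 5; S1 reads c2=2 → after 2×micro: 2; S2 reads c0=5 → after 1×micro: 1 ⇒ (c0=5, c1=2, c2=1)
macro 2: S0 reads c1=2 → after 1×micro: 1; S1 reads c2=1 → after 2×micro: 0; S2 reads c0=1 → after 1×micro: 2 ⇒ (c0=1, c1=0, c2=2)
macro 3: S0 reads c1=0 → after 1×micro: 3; S1 reads c2=2 → after 2×micro: 2; S2 reads c0=3 → after 1×micro: 1 ⇒ (c0=3, c1=2, c2=1)
macro 4: S0 reads c1=2 → after 1×micro: 1; S1 reads c2=1 → after 2×micro: 0; S2 reads c0=1 → after 1×micro: 2 ⇒ (c0=1, c1=0, c2=2)
macro 5: S0 reads c1=0 → after 1×micro: 3; S1 reads c2=2 → after 2×micro: 2; S2 reads c0=3 → after 1×micro: 1 ⇒ (c0=3, c1=2, c2=1)
macro 6: S0 reads c1=2 → after 1×micro: 1; S1 reads c2=1 → after 2×micro: 0; S2 reads c0=1 → after 1×micro: 2 ⇒ (c0=1, c1=0, c2=2)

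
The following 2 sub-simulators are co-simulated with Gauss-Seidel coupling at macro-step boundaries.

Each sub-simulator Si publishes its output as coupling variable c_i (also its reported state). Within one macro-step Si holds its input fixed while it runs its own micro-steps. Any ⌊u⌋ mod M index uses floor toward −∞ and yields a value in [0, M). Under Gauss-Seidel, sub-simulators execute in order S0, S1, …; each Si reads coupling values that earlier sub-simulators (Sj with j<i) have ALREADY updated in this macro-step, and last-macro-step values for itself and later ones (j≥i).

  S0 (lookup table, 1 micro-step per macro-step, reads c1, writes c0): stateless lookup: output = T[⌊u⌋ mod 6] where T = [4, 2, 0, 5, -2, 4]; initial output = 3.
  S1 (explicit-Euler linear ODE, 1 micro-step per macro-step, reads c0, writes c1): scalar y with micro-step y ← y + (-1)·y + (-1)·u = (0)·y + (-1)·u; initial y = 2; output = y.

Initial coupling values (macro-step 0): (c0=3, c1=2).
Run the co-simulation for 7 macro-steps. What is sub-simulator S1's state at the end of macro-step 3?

S1 state at macro-step 3 = 0

macro 1: S0 reads c1=2 → after 1×micro: 0; S1 reads c0=0 → after 1×micro: 0 ⇒ (c0=0, c1=0)
macro 2: S0 reads c1=0 → after 1×micro: 4; S1 reads c0=4 → after 1×micro: -4 ⇒ (c0=4, c1=-4)
macro 3: S0 reads c1=-4 → after 1×micro: 0; S1 reads c0=0 → after 1×micro: 0 ⇒ (c0=0, c1=0)
macro 4: S0 reads c1=0 → after 1×micro: 4; S1 reads c0=4 → after 1×micro: -4 ⇒ (c0=4, c1=-4)
macro 5: S0 reads c1=-4 → after 1×micro: 0; S1 reads c0=0 → after 1×micro: 0 ⇒ (c0=0, c1=0)
macro 6: S0 reads c1=0 → after 1×micro: 4; S1 reads c0=4 → after 1×micro: -4 ⇒ (c0=4, c1=-4)
macro 7: S0 reads c1=-4 → after 1×micro: 0; S1 reads c0=0 → after 1×micro: 0 ⇒ (c0=0, c1=0)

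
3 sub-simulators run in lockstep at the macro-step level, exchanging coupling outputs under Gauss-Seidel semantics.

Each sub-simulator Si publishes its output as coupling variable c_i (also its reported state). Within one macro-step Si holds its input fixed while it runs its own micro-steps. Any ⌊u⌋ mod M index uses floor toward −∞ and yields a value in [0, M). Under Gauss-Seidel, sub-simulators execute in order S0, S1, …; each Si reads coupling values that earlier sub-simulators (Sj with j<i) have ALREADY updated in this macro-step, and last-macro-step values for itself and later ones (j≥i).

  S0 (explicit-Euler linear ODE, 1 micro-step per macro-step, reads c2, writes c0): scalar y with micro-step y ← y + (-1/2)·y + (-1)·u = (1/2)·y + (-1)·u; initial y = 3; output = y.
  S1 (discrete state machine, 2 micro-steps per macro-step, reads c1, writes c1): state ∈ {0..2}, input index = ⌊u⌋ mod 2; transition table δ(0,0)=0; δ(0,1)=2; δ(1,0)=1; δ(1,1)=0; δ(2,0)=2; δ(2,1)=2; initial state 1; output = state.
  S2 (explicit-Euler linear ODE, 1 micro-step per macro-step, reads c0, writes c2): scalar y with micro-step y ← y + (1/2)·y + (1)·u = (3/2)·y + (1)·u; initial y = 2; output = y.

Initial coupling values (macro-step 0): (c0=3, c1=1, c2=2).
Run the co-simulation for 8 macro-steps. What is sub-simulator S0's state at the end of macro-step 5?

macro 1: S0 reads c2=2 → after 1×micro: -1/2; S1 reads c1=1 → after 2×micro: 2; S2 reads c0=-1/2 → after 1×micro: 5/2 ⇒ (c0=-1/2, c1=2, c2=5/2)
macro 2: S0 reads c2=5/2 → after 1×micro: -11/4; S1 reads c1=2 → after 2×micro: 2; S2 reads c0=-11/4 → after 1×micro: 1 ⇒ (c0=-11/4, c1=2, c2=1)
macro 3: S0 reads c2=1 → after 1×micro: -19/8; S1 reads c1=2 → after 2×micro: 2; S2 reads c0=-19/8 → after 1×micro: -7/8 ⇒ (c0=-19/8, c1=2, c2=-7/8)
macro 4: S0 reads c2=-7/8 → after 1×micro: -5/16; S1 reads c1=2 → after 2×micro: 2; S2 reads c0=-5/16 → after 1×micro: -13/8 ⇒ (c0=-5/16, c1=2, c2=-13/8)
macro 5: S0 reads c2=-13/8 → after 1×micro: 47/32; S1 reads c1=2 → after 2×micro: 2; S2 reads c0=47/32 → after 1×micro: -31/32 ⇒ (c0=47/32, c1=2, c2=-31/32)
macro 6: S0 reads c2=-31/32 → after 1×micro: 109/64; S1 reads c1=2 → after 2×micro: 2; S2 reads c0=109/64 → after 1×micro: 1/4 ⇒ (c0=109/64, c1=2, c2=1/4)
macro 7: S0 reads c2=1/4 → after 1×micro: 77/128; S1 reads c1=2 → after 2×micro: 2; S2 reads c0=77/128 → after 1×micro: 125/128 ⇒ (c0=77/128, c1=2, c2=125/128)
macro 8: S0 reads c2=125/128 → after 1×micro: -173/256; S1 reads c1=2 → after 2×micro: 2; S2 reads c0=-173/256 → after 1×micro: 101/128 ⇒ (c0=-173/256, c1=2, c2=101/128)

S0 state at macro-step 5 = 47/32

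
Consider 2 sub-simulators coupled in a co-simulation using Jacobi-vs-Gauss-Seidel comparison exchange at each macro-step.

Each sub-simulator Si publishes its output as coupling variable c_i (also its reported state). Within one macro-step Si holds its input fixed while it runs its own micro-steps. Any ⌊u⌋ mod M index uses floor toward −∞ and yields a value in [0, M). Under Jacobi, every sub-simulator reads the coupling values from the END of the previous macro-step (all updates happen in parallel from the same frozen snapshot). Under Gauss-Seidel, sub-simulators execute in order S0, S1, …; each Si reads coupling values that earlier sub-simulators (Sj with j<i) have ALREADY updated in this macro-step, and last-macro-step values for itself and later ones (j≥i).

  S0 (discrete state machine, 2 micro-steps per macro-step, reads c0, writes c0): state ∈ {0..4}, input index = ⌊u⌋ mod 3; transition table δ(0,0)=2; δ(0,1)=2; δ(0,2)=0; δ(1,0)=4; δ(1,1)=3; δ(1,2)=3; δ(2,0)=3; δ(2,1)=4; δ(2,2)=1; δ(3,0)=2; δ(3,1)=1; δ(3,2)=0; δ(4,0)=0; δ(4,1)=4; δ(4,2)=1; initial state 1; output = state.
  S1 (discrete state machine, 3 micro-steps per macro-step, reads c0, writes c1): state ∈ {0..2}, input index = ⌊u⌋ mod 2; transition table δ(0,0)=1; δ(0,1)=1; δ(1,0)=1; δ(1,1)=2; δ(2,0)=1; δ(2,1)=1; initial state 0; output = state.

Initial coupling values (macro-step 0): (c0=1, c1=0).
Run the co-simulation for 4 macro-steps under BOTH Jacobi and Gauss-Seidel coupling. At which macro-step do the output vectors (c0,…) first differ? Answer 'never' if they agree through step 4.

first divergence at macro-step: never

[Jacobi] macro 1: S0 reads c0=1 → after 2×micro: 1; S1 reads c0=1 → after 3×micro: 1 ⇒ (c0=1, c1=1)
[Jacobi] macro 2: S0 reads c0=1 → after 2×micro: 1; S1 reads c0=1 → after 3×micro: 2 ⇒ (c0=1, c1=2)
[Jacobi] macro 3: S0 reads c0=1 → after 2×micro: 1; S1 reads c0=1 → after 3×micro: 1 ⇒ (c0=1, c1=1)
[Jacobi] macro 4: S0 reads c0=1 → after 2×micro: 1; S1 reads c0=1 → after 3×micro: 2 ⇒ (c0=1, c1=2)
[Gauss-Seidel] macro 1: S0 reads c0=1 → after 2×micro: 1; S1 reads c0=1 → after 3×micro: 1 ⇒ (c0=1, c1=1)
[Gauss-Seidel] macro 2: S0 reads c0=1 → after 2×micro: 1; S1 reads c0=1 → after 3×micro: 2 ⇒ (c0=1, c1=2)
[Gauss-Seidel] macro 3: S0 reads c0=1 → after 2×micro: 1; S1 reads c0=1 → after 3×micro: 1 ⇒ (c0=1, c1=1)
[Gauss-Seidel] macro 4: S0 reads c0=1 → after 2×micro: 1; S1 reads c0=1 → after 3×micro: 2 ⇒ (c0=1, c1=2)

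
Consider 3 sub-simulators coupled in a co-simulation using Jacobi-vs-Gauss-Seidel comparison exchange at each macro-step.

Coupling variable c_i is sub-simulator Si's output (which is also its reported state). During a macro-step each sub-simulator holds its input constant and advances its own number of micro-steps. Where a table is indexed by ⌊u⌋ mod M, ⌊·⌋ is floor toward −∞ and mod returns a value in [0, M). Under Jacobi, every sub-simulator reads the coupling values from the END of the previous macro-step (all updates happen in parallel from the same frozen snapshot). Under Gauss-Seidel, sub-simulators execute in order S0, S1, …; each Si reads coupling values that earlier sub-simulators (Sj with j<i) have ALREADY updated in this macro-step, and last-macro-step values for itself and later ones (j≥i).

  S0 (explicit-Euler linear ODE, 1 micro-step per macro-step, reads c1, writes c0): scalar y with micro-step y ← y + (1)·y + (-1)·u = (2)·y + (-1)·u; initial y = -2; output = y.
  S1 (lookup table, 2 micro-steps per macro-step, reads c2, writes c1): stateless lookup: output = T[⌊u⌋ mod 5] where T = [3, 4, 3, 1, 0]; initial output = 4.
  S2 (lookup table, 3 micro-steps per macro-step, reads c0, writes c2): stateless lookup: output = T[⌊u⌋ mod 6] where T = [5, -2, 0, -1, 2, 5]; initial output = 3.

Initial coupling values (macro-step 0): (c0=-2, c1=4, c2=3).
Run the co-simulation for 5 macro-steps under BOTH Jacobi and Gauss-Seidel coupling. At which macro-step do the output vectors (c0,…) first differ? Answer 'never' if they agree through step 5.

first divergence at macro-step: 2

[Jacobi] macro 1: S0 reads c1=4 → after 1×micro: -8; S1 reads c2=3 → after 2×micro: 1; S2 reads c0=-2 → after 3×micro: 2 ⇒ (c0=-8, c1=1, c2=2)
[Jacobi] macro 2: S0 reads c1=1 → after 1×micro: -17; S1 reads c2=2 → after 2×micro: 3; S2 reads c0=-8 → after 3×micro: 2 ⇒ (c0=-17, c1=3, c2=2)
[Jacobi] macro 3: S0 reads c1=3 → after 1×micro: -37; S1 reads c2=2 → after 2×micro: 3; S2 reads c0=-17 → after 3×micro: -2 ⇒ (c0=-37, c1=3, c2=-2)
[Jacobi] macro 4: S0 reads c1=3 → after 1×micro: -77; S1 reads c2=-2 → after 2×micro: 1; S2 reads c0=-37 → after 3×micro: 5 ⇒ (c0=-77, c1=1, c2=5)
[Jacobi] macro 5: S0 reads c1=1 → after 1×micro: -155; S1 reads c2=5 → after 2×micro: 3; S2 reads c0=-77 → after 3×micro: -2 ⇒ (c0=-155, c1=3, c2=-2)
[Gauss-Seidel] macro 1: S0 reads c1=4 → after 1×micro: -8; S1 reads c2=3 → after 2×micro: 1; S2 reads c0=-8 → after 3×micro: 2 ⇒ (c0=-8, c1=1, c2=2)
[Gauss-Seidel] macro 2: S0 reads c1=1 → after 1×micro: -17; S1 reads c2=2 → after 2×micro: 3; S2 reads c0=-17 → after 3×micro: -2 ⇒ (c0=-17, c1=3, c2=-2)
[Gauss-Seidel] macro 3: S0 reads c1=3 → after 1×micro: -37; S1 reads c2=-2 → after 2×micro: 1; S2 reads c0=-37 → after 3×micro: 5 ⇒ (c0=-37, c1=1, c2=5)
[Gauss-Seidel] macro 4: S0 reads c1=1 → after 1×micro: -75; S1 reads c2=5 → after 2×micro: 3; S2 reads c0=-75 → after 3×micro: -1 ⇒ (c0=-75, c1=3, c2=-1)
[Gauss-Seidel] macro 5: S0 reads c1=3 → after 1×micro: -153; S1 reads c2=-1 → after 2×micro: 0; S2 reads c0=-153 → after 3×micro: -1 ⇒ (c0=-153, c1=0, c2=-1)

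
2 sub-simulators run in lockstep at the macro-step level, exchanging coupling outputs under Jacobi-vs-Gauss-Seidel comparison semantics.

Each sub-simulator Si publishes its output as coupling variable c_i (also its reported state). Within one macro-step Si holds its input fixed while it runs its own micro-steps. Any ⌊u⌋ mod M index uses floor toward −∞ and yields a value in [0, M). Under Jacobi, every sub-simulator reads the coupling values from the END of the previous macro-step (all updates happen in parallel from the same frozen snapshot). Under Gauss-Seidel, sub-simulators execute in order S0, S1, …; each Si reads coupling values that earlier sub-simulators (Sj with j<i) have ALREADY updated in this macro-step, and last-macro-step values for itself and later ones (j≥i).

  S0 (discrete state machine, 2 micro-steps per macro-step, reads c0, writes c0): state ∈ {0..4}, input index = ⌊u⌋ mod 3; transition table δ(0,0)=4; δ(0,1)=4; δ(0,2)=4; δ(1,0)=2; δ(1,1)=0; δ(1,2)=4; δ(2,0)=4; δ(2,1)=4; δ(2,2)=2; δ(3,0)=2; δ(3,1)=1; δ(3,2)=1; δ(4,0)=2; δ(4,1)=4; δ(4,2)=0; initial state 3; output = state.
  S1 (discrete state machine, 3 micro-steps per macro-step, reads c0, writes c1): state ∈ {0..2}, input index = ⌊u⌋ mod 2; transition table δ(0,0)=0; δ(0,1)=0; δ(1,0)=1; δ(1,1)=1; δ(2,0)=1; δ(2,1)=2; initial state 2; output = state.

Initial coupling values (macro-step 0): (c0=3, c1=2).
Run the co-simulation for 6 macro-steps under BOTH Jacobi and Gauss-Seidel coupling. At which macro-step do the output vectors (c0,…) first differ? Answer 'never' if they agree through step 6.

first divergence at macro-step: 1

[Jacobi] macro 1: S0 reads c0=3 → after 2×micro: 4; S1 reads c0=3 → after 3×micro: 2 ⇒ (c0=4, c1=2)
[Jacobi] macro 2: S0 reads c0=4 → after 2×micro: 4; S1 reads c0=4 → after 3×micro: 1 ⇒ (c0=4, c1=1)
[Jacobi] macro 3: S0 reads c0=4 → after 2×micro: 4; S1 reads c0=4 → after 3×micro: 1 ⇒ (c0=4, c1=1)
[Jacobi] macro 4: S0 reads c0=4 → after 2×micro: 4; S1 reads c0=4 → after 3×micro: 1 ⇒ (c0=4, c1=1)
[Jacobi] macro 5: S0 reads c0=4 → after 2×micro: 4; S1 reads c0=4 → after 3×micro: 1 ⇒ (c0=4, c1=1)
[Jacobi] macro 6: S0 reads c0=4 → after 2×micro: 4; S1 reads c0=4 → after 3×micro: 1 ⇒ (c0=4, c1=1)
[Gauss-Seidel] macro 1: S0 reads c0=3 → after 2×micro: 4; S1 reads c0=4 → after 3×micro: 1 ⇒ (c0=4, c1=1)
[Gauss-Seidel] macro 2: S0 reads c0=4 → after 2×micro: 4; S1 reads c0=4 → after 3×micro: 1 ⇒ (c0=4, c1=1)
[Gauss-Seidel] macro 3: S0 reads c0=4 → after 2×micro: 4; S1 reads c0=4 → after 3×micro: 1 ⇒ (c0=4, c1=1)
[Gauss-Seidel] macro 4: S0 reads c0=4 → after 2×micro: 4; S1 reads c0=4 → after 3×micro: 1 ⇒ (c0=4, c1=1)
[Gauss-Seidel] macro 5: S0 reads c0=4 → after 2×micro: 4; S1 reads c0=4 → after 3×micro: 1 ⇒ (c0=4, c1=1)
[Gauss-Seidel] macro 6: S0 reads c0=4 → after 2×micro: 4; S1 reads c0=4 → after 3×micro: 1 ⇒ (c0=4, c1=1)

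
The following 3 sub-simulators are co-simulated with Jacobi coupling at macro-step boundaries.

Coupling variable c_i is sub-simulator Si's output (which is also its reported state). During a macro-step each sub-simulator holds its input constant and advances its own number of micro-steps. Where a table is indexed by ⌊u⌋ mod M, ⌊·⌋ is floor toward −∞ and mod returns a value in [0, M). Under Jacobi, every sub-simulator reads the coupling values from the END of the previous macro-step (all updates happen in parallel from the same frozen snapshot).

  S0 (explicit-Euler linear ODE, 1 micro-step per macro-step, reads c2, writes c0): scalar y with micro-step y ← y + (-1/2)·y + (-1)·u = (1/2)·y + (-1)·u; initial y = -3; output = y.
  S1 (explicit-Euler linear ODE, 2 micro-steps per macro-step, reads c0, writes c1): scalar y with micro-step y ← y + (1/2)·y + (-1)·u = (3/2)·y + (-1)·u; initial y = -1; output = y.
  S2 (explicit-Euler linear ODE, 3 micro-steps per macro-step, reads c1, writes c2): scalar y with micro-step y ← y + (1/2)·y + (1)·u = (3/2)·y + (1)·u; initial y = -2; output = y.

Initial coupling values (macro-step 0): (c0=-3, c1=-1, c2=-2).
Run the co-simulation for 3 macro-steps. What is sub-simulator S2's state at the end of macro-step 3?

S2 state at macro-step 3 = 107/32

macro 1: S0 reads c2=-2 → after 1×micro: 1/2; S1 reads c0=-3 → after 2×micro: 21/4; S2 reads c1=-1 → after 3×micro: -23/2 ⇒ (c0=1/2, c1=21/4, c2=-23/2)
macro 2: S0 reads c2=-23/2 → after 1×micro: 47/4; S1 reads c0=1/2 → after 2×micro: 169/16; S2 reads c1=21/4 → after 3×micro: -111/8 ⇒ (c0=47/4, c1=169/16, c2=-111/8)
macro 3: S0 reads c2=-111/8 → after 1×micro: 79/4; S1 reads c0=47/4 → after 2×micro: -359/64; S2 reads c1=169/16 → after 3×micro: 107/32 ⇒ (c0=79/4, c1=-359/64, c2=107/32)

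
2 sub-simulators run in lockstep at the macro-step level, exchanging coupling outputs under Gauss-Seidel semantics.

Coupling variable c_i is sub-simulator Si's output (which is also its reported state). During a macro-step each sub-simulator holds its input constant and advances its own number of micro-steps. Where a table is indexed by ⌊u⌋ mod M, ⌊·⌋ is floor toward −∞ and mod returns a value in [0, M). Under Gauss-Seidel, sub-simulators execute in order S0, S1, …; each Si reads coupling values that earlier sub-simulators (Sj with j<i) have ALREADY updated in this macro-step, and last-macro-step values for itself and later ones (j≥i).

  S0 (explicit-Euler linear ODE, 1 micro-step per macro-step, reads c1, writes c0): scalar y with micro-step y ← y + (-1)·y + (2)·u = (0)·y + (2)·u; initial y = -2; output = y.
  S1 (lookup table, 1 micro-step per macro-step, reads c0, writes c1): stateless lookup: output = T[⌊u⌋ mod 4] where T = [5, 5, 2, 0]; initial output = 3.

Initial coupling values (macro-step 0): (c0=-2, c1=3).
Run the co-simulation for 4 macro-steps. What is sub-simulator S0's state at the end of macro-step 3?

S0 state at macro-step 3 = 10

macro 1: S0 reads c1=3 → after 1×micro: 6; S1 reads c0=6 → after 1×micro: 2 ⇒ (c0=6, c1=2)
macro 2: S0 reads c1=2 → after 1×micro: 4; S1 reads c0=4 → after 1×micro: 5 ⇒ (c0=4, c1=5)
macro 3: S0 reads c1=5 → after 1×micro: 10; S1 reads c0=10 → after 1×micro: 2 ⇒ (c0=10, c1=2)
macro 4: S0 reads c1=2 → after 1×micro: 4; S1 reads c0=4 → after 1×micro: 5 ⇒ (c0=4, c1=5)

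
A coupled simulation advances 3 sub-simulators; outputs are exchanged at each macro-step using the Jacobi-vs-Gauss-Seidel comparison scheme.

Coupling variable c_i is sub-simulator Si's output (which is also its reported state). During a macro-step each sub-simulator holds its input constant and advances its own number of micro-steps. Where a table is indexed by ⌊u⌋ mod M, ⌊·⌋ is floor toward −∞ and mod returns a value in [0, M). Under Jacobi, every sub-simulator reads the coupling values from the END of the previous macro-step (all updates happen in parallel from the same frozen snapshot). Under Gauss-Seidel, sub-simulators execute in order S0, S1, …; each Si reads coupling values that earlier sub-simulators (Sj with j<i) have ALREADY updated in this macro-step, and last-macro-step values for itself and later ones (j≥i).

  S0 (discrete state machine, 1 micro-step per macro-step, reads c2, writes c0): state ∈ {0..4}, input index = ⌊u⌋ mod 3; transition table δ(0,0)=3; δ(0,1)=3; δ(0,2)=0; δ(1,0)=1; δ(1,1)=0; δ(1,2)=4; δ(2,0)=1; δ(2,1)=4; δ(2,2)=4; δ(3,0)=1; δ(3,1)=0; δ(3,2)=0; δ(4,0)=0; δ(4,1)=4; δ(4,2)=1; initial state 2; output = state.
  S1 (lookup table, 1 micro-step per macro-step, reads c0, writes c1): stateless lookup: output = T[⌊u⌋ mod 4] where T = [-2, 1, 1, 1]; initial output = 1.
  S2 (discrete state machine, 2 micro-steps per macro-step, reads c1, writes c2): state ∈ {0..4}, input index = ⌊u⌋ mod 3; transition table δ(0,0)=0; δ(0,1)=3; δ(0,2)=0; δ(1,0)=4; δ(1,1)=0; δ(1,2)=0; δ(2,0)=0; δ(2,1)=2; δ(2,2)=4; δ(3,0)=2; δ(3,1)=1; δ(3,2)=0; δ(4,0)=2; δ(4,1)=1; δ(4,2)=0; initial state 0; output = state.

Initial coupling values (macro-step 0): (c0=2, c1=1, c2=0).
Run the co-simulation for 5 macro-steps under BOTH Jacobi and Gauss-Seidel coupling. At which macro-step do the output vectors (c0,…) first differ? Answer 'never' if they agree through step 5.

[Jacobi] macro 1: S0 reads c2=0 → after 1×micro: 1; S1 reads c0=2 → after 1×micro: 1; S2 reads c1=1 → after 2×micro: 1 ⇒ (c0=1, c1=1, c2=1)
[Jacobi] macro 2: S0 reads c2=1 → after 1×micro: 0; S1 reads c0=1 → after 1×micro: 1; S2 reads c1=1 → after 2×micro: 3 ⇒ (c0=0, c1=1, c2=3)
[Jacobi] macro 3: S0 reads c2=3 → after 1×micro: 3; S1 reads c0=0 → after 1×micro: -2; S2 reads c1=1 → after 2×micro: 0 ⇒ (c0=3, c1=-2, c2=0)
[Jacobi] macro 4: S0 reads c2=0 → after 1×micro: 1; S1 reads c0=3 → after 1×micro: 1; S2 reads c1=-2 → after 2×micro: 1 ⇒ (c0=1, c1=1, c2=1)
[Jacobi] macro 5: S0 reads c2=1 → after 1×micro: 0; S1 reads c0=1 → after 1×micro: 1; S2 reads c1=1 → after 2×micro: 3 ⇒ (c0=0, c1=1, c2=3)
[Gauss-Seidel] macro 1: S0 reads c2=0 → after 1×micro: 1; S1 reads c0=1 → after 1×micro: 1; S2 reads c1=1 → after 2×micro: 1 ⇒ (c0=1, c1=1, c2=1)
[Gauss-Seidel] macro 2: S0 reads c2=1 → after 1×micro: 0; S1 reads c0=0 → after 1×micro: -2; S2 reads c1=-2 → after 2×micro: 3 ⇒ (c0=0, c1=-2, c2=3)
[Gauss-Seidel] macro 3: S0 reads c2=3 → after 1×micro: 3; S1 reads c0=3 → after 1×micro: 1; S2 reads c1=1 → after 2×micro: 0 ⇒ (c0=3, c1=1, c2=0)
[Gauss-Seidel] macro 4: S0 reads c2=0 → after 1×micro: 1; S1 reads c0=1 → after 1×micro: 1; S2 reads c1=1 → after 2×micro: 1 ⇒ (c0=1, c1=1, c2=1)
[Gauss-Seidel] macro 5: S0 reads c2=1 → after 1×micro: 0; S1 reads c0=0 → after 1×micro: -2; S2 reads c1=-2 → after 2×micro: 3 ⇒ (c0=0, c1=-2, c2=3)

first divergence at macro-step: 2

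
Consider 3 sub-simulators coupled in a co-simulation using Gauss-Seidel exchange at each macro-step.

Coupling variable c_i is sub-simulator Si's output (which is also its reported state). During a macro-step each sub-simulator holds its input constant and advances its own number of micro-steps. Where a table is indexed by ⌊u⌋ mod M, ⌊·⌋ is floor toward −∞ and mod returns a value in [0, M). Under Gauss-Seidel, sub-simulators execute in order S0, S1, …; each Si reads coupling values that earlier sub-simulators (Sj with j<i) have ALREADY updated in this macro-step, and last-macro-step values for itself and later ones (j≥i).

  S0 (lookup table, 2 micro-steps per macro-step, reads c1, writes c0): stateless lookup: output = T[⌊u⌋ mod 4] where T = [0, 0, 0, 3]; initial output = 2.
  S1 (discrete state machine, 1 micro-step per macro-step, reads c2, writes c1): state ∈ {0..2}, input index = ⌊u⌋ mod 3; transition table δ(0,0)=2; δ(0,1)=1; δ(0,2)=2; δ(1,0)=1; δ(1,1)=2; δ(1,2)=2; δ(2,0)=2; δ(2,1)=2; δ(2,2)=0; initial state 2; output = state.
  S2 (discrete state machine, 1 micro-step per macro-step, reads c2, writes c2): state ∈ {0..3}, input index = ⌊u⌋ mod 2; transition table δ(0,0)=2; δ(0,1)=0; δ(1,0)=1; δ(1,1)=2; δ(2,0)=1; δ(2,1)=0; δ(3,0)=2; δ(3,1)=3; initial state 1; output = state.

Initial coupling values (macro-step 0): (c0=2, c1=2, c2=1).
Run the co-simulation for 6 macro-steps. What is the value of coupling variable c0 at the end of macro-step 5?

macro 1: S0 reads c1=2 → after 2×micro: 0; S1 reads c2=1 → after 1×micro: 2; S2 reads c2=1 → after 1×micro: 2 ⇒ (c0=0, c1=2, c2=2)
macro 2: S0 reads c1=2 → after 2×micro: 0; S1 reads c2=2 → after 1×micro: 0; S2 reads c2=2 → after 1×micro: 1 ⇒ (c0=0, c1=0, c2=1)
macro 3: S0 reads c1=0 → after 2×micro: 0; S1 reads c2=1 → after 1×micro: 1; S2 reads c2=1 → after 1×micro: 2 ⇒ (c0=0, c1=1, c2=2)
macro 4: S0 reads c1=1 → after 2×micro: 0; S1 reads c2=2 → after 1×micro: 2; S2 reads c2=2 → after 1×micro: 1 ⇒ (c0=0, c1=2, c2=1)
macro 5: S0 reads c1=2 → after 2×micro: 0; S1 reads c2=1 → after 1×micro: 2; S2 reads c2=1 → after 1×micro: 2 ⇒ (c0=0, c1=2, c2=2)
macro 6: S0 reads c1=2 → after 2×micro: 0; S1 reads c2=2 → after 1×micro: 0; S2 reads c2=2 → after 1×micro: 1 ⇒ (c0=0, c1=0, c2=1)

c0 at macro-step 5 = 0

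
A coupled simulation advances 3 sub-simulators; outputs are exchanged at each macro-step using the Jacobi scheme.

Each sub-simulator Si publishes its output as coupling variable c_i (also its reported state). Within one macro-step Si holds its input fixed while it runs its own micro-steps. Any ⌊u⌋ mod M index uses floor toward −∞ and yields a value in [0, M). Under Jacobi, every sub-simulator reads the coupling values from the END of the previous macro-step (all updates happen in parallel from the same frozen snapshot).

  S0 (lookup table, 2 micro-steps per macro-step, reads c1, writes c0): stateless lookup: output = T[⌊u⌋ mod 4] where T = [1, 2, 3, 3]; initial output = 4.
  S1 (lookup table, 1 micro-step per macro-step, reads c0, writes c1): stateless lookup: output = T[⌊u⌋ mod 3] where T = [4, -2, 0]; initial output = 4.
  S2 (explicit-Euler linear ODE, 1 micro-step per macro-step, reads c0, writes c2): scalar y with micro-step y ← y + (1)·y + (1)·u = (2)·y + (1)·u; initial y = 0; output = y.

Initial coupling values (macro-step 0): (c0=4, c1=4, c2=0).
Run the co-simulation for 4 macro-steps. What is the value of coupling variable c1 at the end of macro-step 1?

c1 at macro-step 1 = -2

macro 1: S0 reads c1=4 → after 2×micro: 1; S1 reads c0=4 → after 1×micro: -2; S2 reads c0=4 → after 1×micro: 4 ⇒ (c0=1, c1=-2, c2=4)
macro 2: S0 reads c1=-2 → after 2×micro: 3; S1 reads c0=1 → after 1×micro: -2; S2 reads c0=1 → after 1×micro: 9 ⇒ (c0=3, c1=-2, c2=9)
macro 3: S0 reads c1=-2 → after 2×micro: 3; S1 reads c0=3 → after 1×micro: 4; S2 reads c0=3 → after 1×micro: 21 ⇒ (c0=3, c1=4, c2=21)
macro 4: S0 reads c1=4 → after 2×micro: 1; S1 reads c0=3 → after 1×micro: 4; S2 reads c0=3 → after 1×micro: 45 ⇒ (c0=1, c1=4, c2=45)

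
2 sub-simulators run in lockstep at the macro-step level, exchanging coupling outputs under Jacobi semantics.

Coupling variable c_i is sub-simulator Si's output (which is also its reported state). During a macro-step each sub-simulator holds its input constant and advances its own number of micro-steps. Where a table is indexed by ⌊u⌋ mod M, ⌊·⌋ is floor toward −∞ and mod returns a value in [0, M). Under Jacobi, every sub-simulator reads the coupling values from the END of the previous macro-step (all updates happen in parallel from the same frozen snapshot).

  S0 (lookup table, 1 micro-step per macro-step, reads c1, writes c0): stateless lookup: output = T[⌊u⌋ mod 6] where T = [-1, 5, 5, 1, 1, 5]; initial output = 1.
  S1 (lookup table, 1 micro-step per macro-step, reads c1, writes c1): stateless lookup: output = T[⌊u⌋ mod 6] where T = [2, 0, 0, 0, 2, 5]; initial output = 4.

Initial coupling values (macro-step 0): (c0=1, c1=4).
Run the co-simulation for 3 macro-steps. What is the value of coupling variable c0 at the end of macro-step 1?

macro 1: S0 reads c1=4 → after 1×micro: 1; S1 reads c1=4 → after 1×micro: 2 ⇒ (c0=1, c1=2)
macro 2: S0 reads c1=2 → after 1×micro: 5; S1 reads c1=2 → after 1×micro: 0 ⇒ (c0=5, c1=0)
macro 3: S0 reads c1=0 → after 1×micro: -1; S1 reads c1=0 → after 1×micro: 2 ⇒ (c0=-1, c1=2)

c0 at macro-step 1 = 1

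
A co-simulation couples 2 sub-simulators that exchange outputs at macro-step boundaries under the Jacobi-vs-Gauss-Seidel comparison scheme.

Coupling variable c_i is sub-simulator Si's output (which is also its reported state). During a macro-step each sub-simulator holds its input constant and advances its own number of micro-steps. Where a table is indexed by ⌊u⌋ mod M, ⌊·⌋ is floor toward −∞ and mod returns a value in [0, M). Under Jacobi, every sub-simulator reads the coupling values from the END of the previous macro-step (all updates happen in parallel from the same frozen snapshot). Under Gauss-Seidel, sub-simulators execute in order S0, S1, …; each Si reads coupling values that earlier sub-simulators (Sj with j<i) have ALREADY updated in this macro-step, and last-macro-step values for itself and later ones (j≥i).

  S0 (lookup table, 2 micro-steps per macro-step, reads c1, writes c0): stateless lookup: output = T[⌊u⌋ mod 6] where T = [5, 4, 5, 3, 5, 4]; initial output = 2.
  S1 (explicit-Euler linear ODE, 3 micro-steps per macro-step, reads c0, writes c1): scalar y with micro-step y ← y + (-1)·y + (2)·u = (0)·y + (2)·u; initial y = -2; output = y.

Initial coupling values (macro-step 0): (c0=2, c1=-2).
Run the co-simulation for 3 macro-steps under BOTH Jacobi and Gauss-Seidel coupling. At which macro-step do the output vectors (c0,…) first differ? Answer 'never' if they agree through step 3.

first divergence at macro-step: 1

[Jacobi] macro 1: S0 reads c1=-2 → after 2×micro: 5; S1 reads c0=2 → after 3×micro: 4 ⇒ (c0=5, c1=4)
[Jacobi] macro 2: S0 reads c1=4 → after 2×micro: 5; S1 reads c0=5 → after 3×micro: 10 ⇒ (c0=5, c1=10)
[Jacobi] macro 3: S0 reads c1=10 → after 2×micro: 5; S1 reads c0=5 → after 3×micro: 10 ⇒ (c0=5, c1=10)
[Gauss-Seidel] macro 1: S0 reads c1=-2 → after 2×micro: 5; S1 reads c0=5 → after 3×micro: 10 ⇒ (c0=5, c1=10)
[Gauss-Seidel] macro 2: S0 reads c1=10 → after 2×micro: 5; S1 reads c0=5 → after 3×micro: 10 ⇒ (c0=5, c1=10)
[Gauss-Seidel] macro 3: S0 reads c1=10 → after 2×micro: 5; S1 reads c0=5 → after 3×micro: 10 ⇒ (c0=5, c1=10)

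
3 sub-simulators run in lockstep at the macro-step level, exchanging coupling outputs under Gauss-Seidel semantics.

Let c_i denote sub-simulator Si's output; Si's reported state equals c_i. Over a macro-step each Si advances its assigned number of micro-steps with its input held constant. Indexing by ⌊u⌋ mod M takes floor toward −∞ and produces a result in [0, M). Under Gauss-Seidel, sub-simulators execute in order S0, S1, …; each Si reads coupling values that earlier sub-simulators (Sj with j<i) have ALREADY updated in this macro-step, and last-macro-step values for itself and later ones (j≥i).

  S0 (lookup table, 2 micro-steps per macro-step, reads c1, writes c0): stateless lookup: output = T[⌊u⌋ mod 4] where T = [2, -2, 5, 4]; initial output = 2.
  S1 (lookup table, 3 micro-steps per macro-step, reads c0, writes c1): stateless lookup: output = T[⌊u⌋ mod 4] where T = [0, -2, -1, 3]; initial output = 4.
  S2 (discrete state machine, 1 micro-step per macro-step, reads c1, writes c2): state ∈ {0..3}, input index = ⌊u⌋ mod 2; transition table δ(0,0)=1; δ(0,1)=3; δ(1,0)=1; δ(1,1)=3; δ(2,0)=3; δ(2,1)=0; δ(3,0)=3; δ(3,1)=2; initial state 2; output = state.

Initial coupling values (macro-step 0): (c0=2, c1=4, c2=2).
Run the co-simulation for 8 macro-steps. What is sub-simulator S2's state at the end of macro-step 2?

S2 state at macro-step 2 = 1

macro 1: S0 reads c1=4 → after 2×micro: 2; S1 reads c0=2 → after 3×micro: -1; S2 reads c1=-1 → after 1×micro: 0 ⇒ (c0=2, c1=-1, c2=0)
macro 2: S0 reads c1=-1 → after 2×micro: 4; S1 reads c0=4 → after 3×micro: 0; S2 reads c1=0 → after 1×micro: 1 ⇒ (c0=4, c1=0, c2=1)
macro 3: S0 reads c1=0 → after 2×micro: 2; S1 reads c0=2 → after 3×micro: -1; S2 reads c1=-1 → after 1×micro: 3 ⇒ (c0=2, c1=-1, c2=3)
macro 4: S0 reads c1=-1 → after 2×micro: 4; S1 reads c0=4 → after 3×micro: 0; S2 reads c1=0 → after 1×micro: 3 ⇒ (c0=4, c1=0, c2=3)
macro 5: S0 reads c1=0 → after 2×micro: 2; S1 reads c0=2 → after 3×micro: -1; S2 reads c1=-1 → after 1×micro: 2 ⇒ (c0=2, c1=-1, c2=2)
macro 6: S0 reads c1=-1 → after 2×micro: 4; S1 reads c0=4 → after 3×micro: 0; S2 reads c1=0 → after 1×micro: 3 ⇒ (c0=4, c1=0, c2=3)
macro 7: S0 reads c1=0 → after 2×micro: 2; S1 reads c0=2 → after 3×micro: -1; S2 reads c1=-1 → after 1×micro: 2 ⇒ (c0=2, c1=-1, c2=2)
macro 8: S0 reads c1=-1 → after 2×micro: 4; S1 reads c0=4 → after 3×micro: 0; S2 reads c1=0 → after 1×micro: 3 ⇒ (c0=4, c1=0, c2=3)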